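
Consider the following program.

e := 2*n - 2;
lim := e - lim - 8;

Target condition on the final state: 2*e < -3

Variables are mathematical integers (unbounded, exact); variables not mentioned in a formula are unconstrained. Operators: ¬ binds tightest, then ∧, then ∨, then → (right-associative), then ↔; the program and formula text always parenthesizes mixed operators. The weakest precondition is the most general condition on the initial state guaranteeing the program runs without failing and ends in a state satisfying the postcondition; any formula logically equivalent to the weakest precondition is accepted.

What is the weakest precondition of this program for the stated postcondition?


Working backward. After the program, 2*e < -3 must hold.
Before lim := e - lim - 8: 2*e < -3
Before e := 2*n - 2: 4*n < 1
Answer: WP = 4*n < 1


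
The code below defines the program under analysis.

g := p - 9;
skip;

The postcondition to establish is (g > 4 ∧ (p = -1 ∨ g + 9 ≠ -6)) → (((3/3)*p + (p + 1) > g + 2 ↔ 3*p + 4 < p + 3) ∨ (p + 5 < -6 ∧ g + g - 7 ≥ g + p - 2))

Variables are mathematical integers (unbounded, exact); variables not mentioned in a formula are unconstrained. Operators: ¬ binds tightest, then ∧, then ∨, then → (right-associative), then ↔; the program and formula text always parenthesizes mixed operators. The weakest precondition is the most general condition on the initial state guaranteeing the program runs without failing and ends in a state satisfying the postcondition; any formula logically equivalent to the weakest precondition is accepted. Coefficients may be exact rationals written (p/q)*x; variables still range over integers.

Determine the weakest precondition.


Working backward. After the program, the postcondition (g > 4 ∧ (p = -1 ∨ g + 9 ≠ -6)) → (((3/3)*p + (p + 1) > g + 2 ↔ 3*p + 4 < p + 3) ∨ (p + 5 < -6 ∧ g + g - 7 ≥ g + p - 2)) must hold; in canonical form it is (g > 4 ∧ (p = -1 ∨ g ≠ -15)) → ((2*p > g + 1 ↔ 2*p < -1) ∨ (p < -11 ∧ g ≥ p + 5)).
Before skip: (g > 4 ∧ (p = -1 ∨ g ≠ -15)) → ((2*p > g + 1 ↔ 2*p < -1) ∨ (p < -11 ∧ g ≥ p + 5))
Before g := p - 9: (p > 13 ∧ (p = -1 ∨ p ≠ -6)) → (p > -8 ↔ 2*p < -1)
Answer: WP = (p > 13 ∧ (p = -1 ∨ p ≠ -6)) → (p > -8 ↔ 2*p < -1)


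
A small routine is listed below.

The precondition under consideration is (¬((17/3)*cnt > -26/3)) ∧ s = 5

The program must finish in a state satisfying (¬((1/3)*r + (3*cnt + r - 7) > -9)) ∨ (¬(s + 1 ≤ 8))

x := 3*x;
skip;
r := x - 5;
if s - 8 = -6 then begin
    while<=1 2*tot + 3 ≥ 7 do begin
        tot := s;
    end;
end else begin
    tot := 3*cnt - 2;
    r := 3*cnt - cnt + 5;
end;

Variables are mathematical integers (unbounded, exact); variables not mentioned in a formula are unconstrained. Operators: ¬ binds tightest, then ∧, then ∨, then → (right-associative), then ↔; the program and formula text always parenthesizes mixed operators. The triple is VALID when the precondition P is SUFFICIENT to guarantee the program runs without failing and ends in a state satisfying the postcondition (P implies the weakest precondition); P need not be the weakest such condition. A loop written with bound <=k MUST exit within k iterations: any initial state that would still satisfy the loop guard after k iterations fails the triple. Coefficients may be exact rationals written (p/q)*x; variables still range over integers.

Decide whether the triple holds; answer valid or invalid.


Working backward. After the program, the postcondition (¬((1/3)*r + (3*cnt + r - 7) > -9)) ∨ (¬(s + 1 ≤ 8)) must hold; in canonical form it is (¬(3*cnt + (4/3)*r > -2)) ∨ (¬(s ≤ 7)).
Then branch requires (2*tot ≥ 4 → ((¬(2*s ≥ 4)) ∧ ((¬(3*cnt + (4/3)*r > -2)) ∨ (¬(s ≤ 7))))) ∧ ((¬(2*tot ≥ 4)) → ((¬(3*cnt + (4/3)*r > -2)) ∨ (¬(s ≤ 7)))); else branch requires (¬((17/3)*cnt > -26/3)) ∨ (¬(s ≤ 7)).
Before the if: (s = 2 → ((2*tot ≥ 4 → ((¬(2*s ≥ 4)) ∧ ((¬(3*cnt + (4/3)*r > -2)) ∨ (¬(s ≤ 7))))) ∧ ((¬(2*tot ≥ 4)) → ((¬(3*cnt + (4/3)*r > -2)) ∨ (¬(s ≤ 7)))))) ∧ ((¬(s = 2)) → ((¬((17/3)*cnt > -26/3)) ∨ (¬(s ≤ 7))))
Before r := x - 5: (s = 2 → ((2*tot ≥ 4 → ((¬(2*s ≥ 4)) ∧ ((¬(3*cnt + (4/3)*x > 14/3)) ∨ (¬(s ≤ 7))))) ∧ ((¬(2*tot ≥ 4)) → ((¬(3*cnt + (4/3)*x > 14/3)) ∨ (¬(s ≤ 7)))))) ∧ ((¬(s = 2)) → ((¬((17/3)*cnt > -26/3)) ∨ (¬(s ≤ 7))))
Before skip: (s = 2 → ((2*tot ≥ 4 → ((¬(2*s ≥ 4)) ∧ ((¬(3*cnt + (4/3)*x > 14/3)) ∨ (¬(s ≤ 7))))) ∧ ((¬(2*tot ≥ 4)) → ((¬(3*cnt + (4/3)*x > 14/3)) ∨ (¬(s ≤ 7)))))) ∧ ((¬(s = 2)) → ((¬((17/3)*cnt > -26/3)) ∨ (¬(s ≤ 7))))
Before x := 3*x: (s = 2 → ((2*tot ≥ 4 → ((¬(2*s ≥ 4)) ∧ ((¬(3*cnt + 4*x > 14/3)) ∨ (¬(s ≤ 7))))) ∧ ((¬(2*tot ≥ 4)) → ((¬(3*cnt + 4*x > 14/3)) ∨ (¬(s ≤ 7)))))) ∧ ((¬(s = 2)) → ((¬((17/3)*cnt > -26/3)) ∨ (¬(s ≤ 7))))
The weakest precondition is (s = 2 → ((2*tot ≥ 4 → ((¬(2*s ≥ 4)) ∧ ((¬(3*cnt + 4*x > 14/3)) ∨ (¬(s ≤ 7))))) ∧ ((¬(2*tot ≥ 4)) → ((¬(3*cnt + 4*x > 14/3)) ∨ (¬(s ≤ 7)))))) ∧ ((¬(s = 2)) → ((¬((17/3)*cnt > -26/3)) ∨ (¬(s ≤ 7)))).
Check whether (¬((17/3)*cnt > -26/3)) ∧ s = 5 implies it.
Every state satisfying the precondition satisfies the weakest precondition: the implication holds.
Answer: valid


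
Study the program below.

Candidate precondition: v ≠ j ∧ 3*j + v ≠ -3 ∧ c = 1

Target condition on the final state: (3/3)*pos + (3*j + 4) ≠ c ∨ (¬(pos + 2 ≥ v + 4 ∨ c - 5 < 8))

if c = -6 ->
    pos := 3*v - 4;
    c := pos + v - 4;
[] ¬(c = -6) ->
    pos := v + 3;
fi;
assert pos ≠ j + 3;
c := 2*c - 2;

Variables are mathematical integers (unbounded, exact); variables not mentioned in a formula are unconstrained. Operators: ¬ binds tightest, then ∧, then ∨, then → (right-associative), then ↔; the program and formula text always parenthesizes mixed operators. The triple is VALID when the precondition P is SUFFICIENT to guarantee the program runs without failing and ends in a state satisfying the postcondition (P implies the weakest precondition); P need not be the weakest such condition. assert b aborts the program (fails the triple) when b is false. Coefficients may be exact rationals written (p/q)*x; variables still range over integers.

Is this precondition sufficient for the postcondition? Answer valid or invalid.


Working backward. After the program, the postcondition (3/3)*pos + (3*j + 4) ≠ c ∨ (¬(pos + 2 ≥ v + 4 ∨ c - 5 < 8)) must hold; in canonical form it is 3*j + pos ≠ c - 4 ∨ (¬(pos ≥ v + 2 ∨ c < 13)).
Before c := 2*c - 2: 3*j + pos ≠ 2*c - 6 ∨ (¬(pos ≥ v + 2 ∨ 2*c < 15))
Before assert pos ≠ j + 3: pos ≠ j + 3 ∧ (3*j + pos ≠ 2*c - 6 ∨ (¬(pos ≥ v + 2 ∨ 2*c < 15)))
Then branch requires 3*v ≠ j + 7 ∧ (3*j ≠ 5*v - 18 ∨ (¬(2*v ≥ 6 ∨ 8*v < 31))); else branch requires v ≠ j ∧ 3*j + v ≠ 2*c - 9.
Before the if: (c = -6 → (3*v ≠ j + 7 ∧ (3*j ≠ 5*v - 18 ∨ (¬(2*v ≥ 6 ∨ 8*v < 31))))) ∧ ((¬(c = -6)) → (v ≠ j ∧ 3*j + v ≠ 2*c - 9))
The weakest precondition is (c = -6 → (3*v ≠ j + 7 ∧ (3*j ≠ 5*v - 18 ∨ (¬(2*v ≥ 6 ∨ 8*v < 31))))) ∧ ((¬(c = -6)) → (v ≠ j ∧ 3*j + v ≠ 2*c - 9)).
Check whether v ≠ j ∧ 3*j + v ≠ -3 ∧ c = 1 implies it.
Countermodel: at the initial state c = 1, j = 0, v = -7, the precondition holds but the weakest precondition fails.
Answer: invalid


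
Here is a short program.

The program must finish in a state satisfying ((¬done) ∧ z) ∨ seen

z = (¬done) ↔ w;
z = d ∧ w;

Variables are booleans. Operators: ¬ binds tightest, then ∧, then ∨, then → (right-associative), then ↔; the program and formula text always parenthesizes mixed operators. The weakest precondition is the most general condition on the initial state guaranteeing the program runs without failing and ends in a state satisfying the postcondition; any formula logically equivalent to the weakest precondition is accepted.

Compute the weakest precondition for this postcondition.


Working backward. After the program, ((¬done) ∧ z) ∨ seen must hold.
Before z := d ∧ w: ((¬done) ∧ d ∧ w) ∨ seen
Before z := (¬done) ↔ w: ((¬done) ∧ d ∧ w) ∨ seen
Answer: WP = ((¬done) ∧ d ∧ w) ∨ seen


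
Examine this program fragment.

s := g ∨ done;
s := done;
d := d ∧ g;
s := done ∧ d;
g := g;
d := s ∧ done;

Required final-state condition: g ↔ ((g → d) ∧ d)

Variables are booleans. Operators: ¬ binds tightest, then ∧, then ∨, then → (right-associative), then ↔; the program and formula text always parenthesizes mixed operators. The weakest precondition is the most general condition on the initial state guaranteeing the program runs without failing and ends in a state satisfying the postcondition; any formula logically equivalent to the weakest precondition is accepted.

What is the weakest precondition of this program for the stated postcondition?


Working backward. After the program, g ↔ ((g → d) ∧ d) must hold.
Before d := s ∧ done: g ↔ ((g → (s ∧ done)) ∧ s ∧ done)
Before g := g: g ↔ ((g → (s ∧ done)) ∧ s ∧ done)
Before s := done ∧ d: g ↔ ((g → (done ∧ d)) ∧ done ∧ d)
Before d := d ∧ g: g ↔ ((g → (done ∧ d ∧ g)) ∧ done ∧ d ∧ g)
Before s := done: g ↔ ((g → (done ∧ d ∧ g)) ∧ done ∧ d ∧ g)
Before s := g ∨ done: g ↔ ((g → (done ∧ d ∧ g)) ∧ done ∧ d ∧ g)
Answer: WP = g ↔ ((g → (done ∧ d ∧ g)) ∧ done ∧ d ∧ g)


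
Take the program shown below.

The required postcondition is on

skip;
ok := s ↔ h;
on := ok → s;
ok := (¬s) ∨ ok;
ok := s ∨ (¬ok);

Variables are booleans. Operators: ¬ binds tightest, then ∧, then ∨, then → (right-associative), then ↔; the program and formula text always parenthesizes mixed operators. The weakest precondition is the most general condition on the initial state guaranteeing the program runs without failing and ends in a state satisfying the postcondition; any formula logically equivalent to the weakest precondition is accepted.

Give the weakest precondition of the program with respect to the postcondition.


Working backward. After the program, on must hold.
Before ok := s ∨ (¬ok): on
Before ok := (¬s) ∨ ok: on
Before on := ok → s: ok → s
Before ok := s ↔ h: (s ↔ h) → s
Before skip: (s ↔ h) → s
Answer: WP = (s ↔ h) → s


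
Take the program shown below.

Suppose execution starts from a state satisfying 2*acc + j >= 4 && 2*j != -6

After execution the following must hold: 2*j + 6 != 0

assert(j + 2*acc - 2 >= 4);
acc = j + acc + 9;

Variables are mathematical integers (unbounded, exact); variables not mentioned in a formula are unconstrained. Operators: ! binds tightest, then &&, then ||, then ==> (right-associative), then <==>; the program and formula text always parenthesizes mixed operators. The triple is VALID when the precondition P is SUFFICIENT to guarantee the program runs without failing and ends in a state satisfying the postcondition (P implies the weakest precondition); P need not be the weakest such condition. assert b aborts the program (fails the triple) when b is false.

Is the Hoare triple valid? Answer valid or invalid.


Working backward. After the program, the postcondition 2*j + 6 != 0 must hold; in canonical form it is 2*j != -6.
Before acc := j + acc + 9: 2*j != -6
Before assert j + 2*acc - 2 >= 4: 2*acc + j >= 6 && 2*j != -6
The weakest precondition is 2*acc + j >= 6 && 2*j != -6.
Check whether 2*acc + j >= 4 && 2*j != -6 implies it.
Countermodel: at the initial state acc = 0, j = 4, the precondition holds but the weakest precondition fails.
Answer: invalid


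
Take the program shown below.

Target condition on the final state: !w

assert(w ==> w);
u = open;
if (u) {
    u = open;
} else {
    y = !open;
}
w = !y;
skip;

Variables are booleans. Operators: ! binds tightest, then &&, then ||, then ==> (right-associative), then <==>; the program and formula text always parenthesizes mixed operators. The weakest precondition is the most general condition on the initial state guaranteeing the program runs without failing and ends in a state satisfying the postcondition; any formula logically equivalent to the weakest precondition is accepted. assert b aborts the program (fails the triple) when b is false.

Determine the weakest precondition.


Working backward. After the program, !w must hold.
Before skip: !w
Before w := !y: y
Then branch requires y; else branch requires !open.
Before the if: (u ==> y) && ((!u) ==> (!open))
Before u := open: open ==> y
Before assert w ==> w: open ==> y
Answer: WP = open ==> y


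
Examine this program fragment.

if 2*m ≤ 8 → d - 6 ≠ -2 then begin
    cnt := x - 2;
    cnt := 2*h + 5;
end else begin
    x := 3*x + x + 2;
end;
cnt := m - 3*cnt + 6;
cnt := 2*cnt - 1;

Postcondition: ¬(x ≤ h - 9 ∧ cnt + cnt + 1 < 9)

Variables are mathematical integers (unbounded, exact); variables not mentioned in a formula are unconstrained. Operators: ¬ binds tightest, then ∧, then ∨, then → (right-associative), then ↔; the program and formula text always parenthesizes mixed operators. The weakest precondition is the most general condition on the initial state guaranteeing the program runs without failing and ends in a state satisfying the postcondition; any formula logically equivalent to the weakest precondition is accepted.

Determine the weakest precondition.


Working backward. After the program, the postcondition ¬(x ≤ h - 9 ∧ cnt + cnt + 1 < 9) must hold; in canonical form it is ¬(x ≤ h - 9 ∧ 2*cnt < 8).
Before cnt := 2*cnt - 1: ¬(x ≤ h - 9 ∧ 4*cnt < 10)
Before cnt := m - 3*cnt + 6: ¬(x ≤ h - 9 ∧ 4*m < 12*cnt - 14)
Then branch requires ¬(x ≤ h - 9 ∧ 4*m < 24*h + 46); else branch requires ¬(4*x ≤ h - 11 ∧ 4*m < 12*cnt - 14).
Before the if: ((2*m ≤ 8 → d ≠ 4) → (¬(x ≤ h - 9 ∧ 4*m < 24*h + 46))) ∧ ((¬(2*m ≤ 8 → d ≠ 4)) → (¬(4*x ≤ h - 11 ∧ 4*m < 12*cnt - 14)))
Answer: WP = ((2*m ≤ 8 → d ≠ 4) → (¬(x ≤ h - 9 ∧ 4*m < 24*h + 46))) ∧ ((¬(2*m ≤ 8 → d ≠ 4)) → (¬(4*x ≤ h - 11 ∧ 4*m < 12*cnt - 14)))


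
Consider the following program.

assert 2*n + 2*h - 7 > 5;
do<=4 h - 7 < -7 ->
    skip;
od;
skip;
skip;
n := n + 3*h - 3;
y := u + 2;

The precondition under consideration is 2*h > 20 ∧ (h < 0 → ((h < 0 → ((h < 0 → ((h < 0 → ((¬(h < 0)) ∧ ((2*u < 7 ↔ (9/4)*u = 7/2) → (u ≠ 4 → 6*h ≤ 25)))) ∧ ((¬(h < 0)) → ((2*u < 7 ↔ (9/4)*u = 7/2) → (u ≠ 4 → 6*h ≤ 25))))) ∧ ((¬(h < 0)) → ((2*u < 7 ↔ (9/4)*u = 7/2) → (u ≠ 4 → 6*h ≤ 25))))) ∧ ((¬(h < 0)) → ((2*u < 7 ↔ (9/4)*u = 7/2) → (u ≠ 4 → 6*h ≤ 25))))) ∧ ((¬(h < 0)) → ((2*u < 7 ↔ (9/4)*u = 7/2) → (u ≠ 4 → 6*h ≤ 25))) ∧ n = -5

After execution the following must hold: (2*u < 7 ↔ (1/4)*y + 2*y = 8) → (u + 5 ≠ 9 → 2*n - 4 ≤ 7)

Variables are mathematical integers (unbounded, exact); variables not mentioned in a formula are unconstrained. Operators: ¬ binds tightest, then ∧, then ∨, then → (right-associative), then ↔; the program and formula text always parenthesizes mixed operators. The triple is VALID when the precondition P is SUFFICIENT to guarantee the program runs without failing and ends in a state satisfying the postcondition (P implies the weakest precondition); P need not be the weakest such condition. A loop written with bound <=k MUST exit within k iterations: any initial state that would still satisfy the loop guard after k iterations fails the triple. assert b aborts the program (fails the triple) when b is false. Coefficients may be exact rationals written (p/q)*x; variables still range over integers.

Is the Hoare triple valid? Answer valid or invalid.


Working backward. After the program, the postcondition (2*u < 7 ↔ (1/4)*y + 2*y = 8) → (u + 5 ≠ 9 → 2*n - 4 ≤ 7) must hold; in canonical form it is (2*u < 7 ↔ (9/4)*y = 8) → (u ≠ 4 → 2*n ≤ 11).
Before y := u + 2: (2*u < 7 ↔ (9/4)*u = 7/2) → (u ≠ 4 → 2*n ≤ 11)
Before n := n + 3*h - 3: (2*u < 7 ↔ (9/4)*u = 7/2) → (u ≠ 4 → 6*h + 2*n ≤ 17)
Before skip: (2*u < 7 ↔ (9/4)*u = 7/2) → (u ≠ 4 → 6*h + 2*n ≤ 17)
Before skip: (2*u < 7 ↔ (9/4)*u = 7/2) → (u ≠ 4 → 6*h + 2*n ≤ 17)
Before the loop (bound <=4), unroll the exhaustion recursion (WP_0 = exit-now case; WP_j = one more guarded iteration, up to j = 4):
  WP_0: (¬(h < 0)) ∧ ((2*u < 7 ↔ (9/4)*u = 7/2) → (u ≠ 4 → 6*h + 2*n ≤ 17))
  WP_1: (h < 0 → ((¬(h < 0)) ∧ ((2*u < 7 ↔ (9/4)*u = 7/2) → (u ≠ 4 → 6*h + 2*n ≤ 17)))) ∧ ((¬(h < 0)) → ((2*u < 7 ↔ (9/4)*u = 7/2) → (u ≠ 4 → 6*h + 2*n ≤ 17)))
  WP_2: (h < 0 → ((h < 0 → ((¬(h < 0)) ∧ ((2*u < 7 ↔ (9/4)*u = 7/2) → (u ≠ 4 → 6*h + 2*n ≤ 17)))) ∧ ((¬(h < 0)) → ((2*u < 7 ↔ (9/4)*u = 7/2) → (u ≠ 4 → 6*h + 2*n ≤ 17))))) ∧ ((¬(h < 0)) → ((2*u < 7 ↔ (9/4)*u = 7/2) → (u ≠ 4 → 6*h + 2*n ≤ 17)))
  WP_3: (h < 0 → ((h < 0 → ((h < 0 → ((¬(h < 0)) ∧ ((2*u < 7 ↔ (9/4)*u = 7/2) → (u ≠ 4 → 6*h + 2*n ≤ 17)))) ∧ ((¬(h < 0)) → ((2*u < 7 ↔ (9/4)*u = 7/2) → (u ≠ 4 → 6*h + 2*n ≤ 17))))) ∧ ((¬(h < 0)) → ((2*u < 7 ↔ (9/4)*u = 7/2) → (u ≠ 4 → 6*h + 2*n ≤ 17))))) ∧ ((¬(h < 0)) → ((2*u < 7 ↔ (9/4)*u = 7/2) → (u ≠ 4 → 6*h + 2*n ≤ 17)))
  WP_4: (h < 0 → ((h < 0 → ((h < 0 → ((h < 0 → ((¬(h < 0)) ∧ ((2*u < 7 ↔ (9/4)*u = 7/2) → (u ≠ 4 → 6*h + 2*n ≤ 17)))) ∧ ((¬(h < 0)) → ((2*u < 7 ↔ (9/4)*u = 7/2) → (u ≠ 4 → 6*h + 2*n ≤ 17))))) ∧ ((¬(h < 0)) → ((2*u < 7 ↔ (9/4)*u = 7/2) → (u ≠ 4 → 6*h + 2*n ≤ 17))))) ∧ ((¬(h < 0)) → ((2*u < 7 ↔ (9/4)*u = 7/2) → (u ≠ 4 → 6*h + 2*n ≤ 17))))) ∧ ((¬(h < 0)) → ((2*u < 7 ↔ (9/4)*u = 7/2) → (u ≠ 4 → 6*h + 2*n ≤ 17)))
So before the loop: (h < 0 → ((h < 0 → ((h < 0 → ((h < 0 → ((¬(h < 0)) ∧ ((2*u < 7 ↔ (9/4)*u = 7/2) → (u ≠ 4 → 6*h + 2*n ≤ 17)))) ∧ ((¬(h < 0)) → ((2*u < 7 ↔ (9/4)*u = 7/2) → (u ≠ 4 → 6*h + 2*n ≤ 17))))) ∧ ((¬(h < 0)) → ((2*u < 7 ↔ (9/4)*u = 7/2) → (u ≠ 4 → 6*h + 2*n ≤ 17))))) ∧ ((¬(h < 0)) → ((2*u < 7 ↔ (9/4)*u = 7/2) → (u ≠ 4 → 6*h + 2*n ≤ 17))))) ∧ ((¬(h < 0)) → ((2*u < 7 ↔ (9/4)*u = 7/2) → (u ≠ 4 → 6*h + 2*n ≤ 17)))
Before assert 2*n + 2*h - 7 > 5: 2*h + 2*n > 12 ∧ (h < 0 → ((h < 0 → ((h < 0 → ((h < 0 → ((¬(h < 0)) ∧ ((2*u < 7 ↔ (9/4)*u = 7/2) → (u ≠ 4 → 6*h + 2*n ≤ 17)))) ∧ ((¬(h < 0)) → ((2*u < 7 ↔ (9/4)*u = 7/2) → (u ≠ 4 → 6*h + 2*n ≤ 17))))) ∧ ((¬(h < 0)) → ((2*u < 7 ↔ (9/4)*u = 7/2) → (u ≠ 4 → 6*h + 2*n ≤ 17))))) ∧ ((¬(h < 0)) → ((2*u < 7 ↔ (9/4)*u = 7/2) → (u ≠ 4 → 6*h + 2*n ≤ 17))))) ∧ ((¬(h < 0)) → ((2*u < 7 ↔ (9/4)*u = 7/2) → (u ≠ 4 → 6*h + 2*n ≤ 17)))
The weakest precondition is 2*h + 2*n > 12 ∧ (h < 0 → ((h < 0 → ((h < 0 → ((h < 0 → ((¬(h < 0)) ∧ ((2*u < 7 ↔ (9/4)*u = 7/2) → (u ≠ 4 → 6*h + 2*n ≤ 17)))) ∧ ((¬(h < 0)) → ((2*u < 7 ↔ (9/4)*u = 7/2) → (u ≠ 4 → 6*h + 2*n ≤ 17))))) ∧ ((¬(h < 0)) → ((2*u < 7 ↔ (9/4)*u = 7/2) → (u ≠ 4 → 6*h + 2*n ≤ 17))))) ∧ ((¬(h < 0)) → ((2*u < 7 ↔ (9/4)*u = 7/2) → (u ≠ 4 → 6*h + 2*n ≤ 17))))) ∧ ((¬(h < 0)) → ((2*u < 7 ↔ (9/4)*u = 7/2) → (u ≠ 4 → 6*h + 2*n ≤ 17))).
Check whether 2*h > 20 ∧ (h < 0 → ((h < 0 → ((h < 0 → ((h < 0 → ((¬(h < 0)) ∧ ((2*u < 7 ↔ (9/4)*u = 7/2) → (u ≠ 4 → 6*h ≤ 25)))) ∧ ((¬(h < 0)) → ((2*u < 7 ↔ (9/4)*u = 7/2) → (u ≠ 4 → 6*h ≤ 25))))) ∧ ((¬(h < 0)) → ((2*u < 7 ↔ (9/4)*u = 7/2) → (u ≠ 4 → 6*h ≤ 25))))) ∧ ((¬(h < 0)) → ((2*u < 7 ↔ (9/4)*u = 7/2) → (u ≠ 4 → 6*h ≤ 25))))) ∧ ((¬(h < 0)) → ((2*u < 7 ↔ (9/4)*u = 7/2) → (u ≠ 4 → 6*h ≤ 25))) ∧ n = -5 implies it.
Countermodel: at the initial state h = 11, n = -5, u = 0, the precondition holds but the weakest precondition fails.
Answer: invalid


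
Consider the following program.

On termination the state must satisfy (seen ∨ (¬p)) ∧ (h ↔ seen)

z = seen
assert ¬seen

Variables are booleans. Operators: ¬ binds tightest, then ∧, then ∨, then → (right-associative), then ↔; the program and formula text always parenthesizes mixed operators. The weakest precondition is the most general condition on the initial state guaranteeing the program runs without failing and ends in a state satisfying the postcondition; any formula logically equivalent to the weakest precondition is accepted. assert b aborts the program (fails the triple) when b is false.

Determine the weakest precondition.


Working backward. After the program, (seen ∨ (¬p)) ∧ (h ↔ seen) must hold.
Before assert ¬seen: (¬seen) ∧ (seen ∨ (¬p)) ∧ (h ↔ seen)
Before z := seen: (¬seen) ∧ (seen ∨ (¬p)) ∧ (h ↔ seen)
Answer: WP = (¬seen) ∧ (seen ∨ (¬p)) ∧ (h ↔ seen)


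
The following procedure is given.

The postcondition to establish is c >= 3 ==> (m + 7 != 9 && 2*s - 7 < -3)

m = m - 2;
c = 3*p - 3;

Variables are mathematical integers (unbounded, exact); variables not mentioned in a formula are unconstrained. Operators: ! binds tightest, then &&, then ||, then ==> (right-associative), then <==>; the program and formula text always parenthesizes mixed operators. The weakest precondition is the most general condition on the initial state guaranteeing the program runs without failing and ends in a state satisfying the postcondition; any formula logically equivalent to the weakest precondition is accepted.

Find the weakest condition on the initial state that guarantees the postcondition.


Working backward. After the program, the postcondition c >= 3 ==> (m + 7 != 9 && 2*s - 7 < -3) must hold; in canonical form it is c >= 3 ==> (m != 2 && 2*s < 4).
Before c := 3*p - 3: 3*p >= 6 ==> (m != 2 && 2*s < 4)
Before m := m - 2: 3*p >= 6 ==> (m != 4 && 2*s < 4)
Answer: WP = 3*p >= 6 ==> (m != 4 && 2*s < 4)


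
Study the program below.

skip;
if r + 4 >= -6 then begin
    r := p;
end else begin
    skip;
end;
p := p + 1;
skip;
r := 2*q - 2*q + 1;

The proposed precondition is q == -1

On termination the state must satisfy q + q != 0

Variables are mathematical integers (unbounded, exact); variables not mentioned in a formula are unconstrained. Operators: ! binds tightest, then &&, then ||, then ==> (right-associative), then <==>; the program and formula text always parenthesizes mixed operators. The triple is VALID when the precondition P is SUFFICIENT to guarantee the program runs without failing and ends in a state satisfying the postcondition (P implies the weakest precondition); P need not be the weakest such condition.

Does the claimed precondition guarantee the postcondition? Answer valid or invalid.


Working backward. After the program, the postcondition q + q != 0 must hold; in canonical form it is 2*q != 0.
Before r := 2*q - 2*q + 1: 2*q != 0
Before skip: 2*q != 0
Before p := p + 1: 2*q != 0
Then branch requires 2*q != 0; else branch requires 2*q != 0.
Before the if: (r >= -10 ==> 2*q != 0) && ((!(r >= -10)) ==> 2*q != 0)
Before skip: (r >= -10 ==> 2*q != 0) && ((!(r >= -10)) ==> 2*q != 0)
The weakest precondition is (r >= -10 ==> 2*q != 0) && ((!(r >= -10)) ==> 2*q != 0).
Check whether q == -1 implies it.
Every state satisfying the precondition satisfies the weakest precondition: the implication holds.
Answer: valid


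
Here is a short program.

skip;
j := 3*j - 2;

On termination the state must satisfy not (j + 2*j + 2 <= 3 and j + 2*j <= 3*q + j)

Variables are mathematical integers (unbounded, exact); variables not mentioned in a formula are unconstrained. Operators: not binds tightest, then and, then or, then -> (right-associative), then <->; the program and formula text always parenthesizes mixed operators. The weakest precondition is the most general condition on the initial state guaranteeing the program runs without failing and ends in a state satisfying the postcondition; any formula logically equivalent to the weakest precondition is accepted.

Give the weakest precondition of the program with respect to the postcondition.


Working backward. After the program, the postcondition not (j + 2*j + 2 <= 3 and j + 2*j <= 3*q + j) must hold; in canonical form it is not (3*j <= 1 and 2*j <= 3*q).
Before j := 3*j - 2: not (9*j <= 7 and 6*j <= 3*q + 4)
Before skip: not (9*j <= 7 and 6*j <= 3*q + 4)
Answer: WP = not (9*j <= 7 and 6*j <= 3*q + 4)


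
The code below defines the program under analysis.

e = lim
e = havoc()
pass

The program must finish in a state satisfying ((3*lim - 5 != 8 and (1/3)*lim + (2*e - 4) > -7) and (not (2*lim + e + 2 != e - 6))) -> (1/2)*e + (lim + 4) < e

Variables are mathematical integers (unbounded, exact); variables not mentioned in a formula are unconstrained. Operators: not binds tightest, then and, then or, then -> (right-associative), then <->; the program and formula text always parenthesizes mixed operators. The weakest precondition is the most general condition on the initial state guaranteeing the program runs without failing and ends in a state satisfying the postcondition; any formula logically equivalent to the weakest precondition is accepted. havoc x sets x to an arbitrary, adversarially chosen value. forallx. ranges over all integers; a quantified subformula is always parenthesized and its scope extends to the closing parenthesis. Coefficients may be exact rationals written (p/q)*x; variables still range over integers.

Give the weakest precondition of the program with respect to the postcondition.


Working backward. After the program, the postcondition ((3*lim - 5 != 8 and (1/3)*lim + (2*e - 4) > -7) and (not (2*lim + e + 2 != e - 6))) -> (1/2)*e + (lim + 4) < e must hold; in canonical form it is (3*lim != 13 and 2*e + (1/3)*lim > -3 and (not (2*lim != -8))) -> lim < (1/2)*e - 4.
Before skip: (3*lim != 13 and 2*e + (1/3)*lim > -3 and (not (2*lim != -8))) -> lim < (1/2)*e - 4
Before havoc e: forall e_1. ((3*lim != 13 and 2*e_1 + (1/3)*lim > -3 and (not (2*lim != -8))) -> lim < (1/2)*e_1 - 4)
Before e := lim: forall e_1. ((3*lim != 13 and 2*e_1 + (1/3)*lim > -3 and (not (2*lim != -8))) -> lim < (1/2)*e_1 - 4)
Answer: WP = forall e_1. ((3*lim != 13 and 2*e_1 + (1/3)*lim > -3 and (not (2*lim != -8))) -> lim < (1/2)*e_1 - 4)


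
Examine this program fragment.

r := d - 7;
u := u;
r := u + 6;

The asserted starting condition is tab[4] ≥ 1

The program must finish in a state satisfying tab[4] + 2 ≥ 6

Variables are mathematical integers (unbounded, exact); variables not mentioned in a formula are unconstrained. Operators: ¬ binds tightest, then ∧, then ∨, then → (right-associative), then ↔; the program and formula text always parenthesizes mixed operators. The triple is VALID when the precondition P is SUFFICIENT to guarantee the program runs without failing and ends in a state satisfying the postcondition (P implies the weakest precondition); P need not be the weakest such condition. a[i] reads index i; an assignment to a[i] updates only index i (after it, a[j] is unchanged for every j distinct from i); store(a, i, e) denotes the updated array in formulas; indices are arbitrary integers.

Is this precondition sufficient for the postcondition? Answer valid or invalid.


Working backward. After the program, the postcondition tab[4] + 2 ≥ 6 must hold; in canonical form it is tab[4] ≥ 4.
Before r := u + 6: tab[4] ≥ 4
Before u := u: tab[4] ≥ 4
Before r := d - 7: tab[4] ≥ 4
The weakest precondition is tab[4] ≥ 4.
Check whether tab[4] ≥ 1 implies it.
Countermodel: at the initial state tab = {[4] = 1, elsewhere 1}, the precondition holds but the weakest precondition fails.
Answer: invalid


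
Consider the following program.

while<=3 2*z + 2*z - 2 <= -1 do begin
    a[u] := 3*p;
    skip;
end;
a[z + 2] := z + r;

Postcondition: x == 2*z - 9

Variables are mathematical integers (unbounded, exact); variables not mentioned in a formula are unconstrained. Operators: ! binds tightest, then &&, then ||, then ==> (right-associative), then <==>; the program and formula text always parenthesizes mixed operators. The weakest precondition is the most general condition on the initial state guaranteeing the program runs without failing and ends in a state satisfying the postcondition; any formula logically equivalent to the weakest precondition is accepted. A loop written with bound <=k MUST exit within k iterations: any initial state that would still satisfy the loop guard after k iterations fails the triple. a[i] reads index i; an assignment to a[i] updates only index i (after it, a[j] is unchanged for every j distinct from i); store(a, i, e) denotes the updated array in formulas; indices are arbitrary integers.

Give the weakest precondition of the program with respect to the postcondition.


Working backward. After the program, x == 2*z - 9 must hold.
Before a[z + 2] := z + r: x == 2*z - 9
Before the loop (bound <=3), unroll the exhaustion recursion (WP_0 = exit-now case; WP_j = one more guarded iteration, up to j = 3):
  WP_0: (!(4*z <= 1)) && x == 2*z - 9
  WP_1: (4*z <= 1 ==> ((!(4*z <= 1)) && x == 2*z - 9)) && ((!(4*z <= 1)) ==> x == 2*z - 9)
  WP_2: (4*z <= 1 ==> ((4*z <= 1 ==> ((!(4*z <= 1)) && x == 2*z - 9)) && ((!(4*z <= 1)) ==> x == 2*z - 9))) && ((!(4*z <= 1)) ==> x == 2*z - 9)
  WP_3: (4*z <= 1 ==> ((4*z <= 1 ==> ((4*z <= 1 ==> ((!(4*z <= 1)) && x == 2*z - 9)) && ((!(4*z <= 1)) ==> x == 2*z - 9))) && ((!(4*z <= 1)) ==> x == 2*z - 9))) && ((!(4*z <= 1)) ==> x == 2*z - 9)
So before the loop: (4*z <= 1 ==> ((4*z <= 1 ==> ((4*z <= 1 ==> ((!(4*z <= 1)) && x == 2*z - 9)) && ((!(4*z <= 1)) ==> x == 2*z - 9))) && ((!(4*z <= 1)) ==> x == 2*z - 9))) && ((!(4*z <= 1)) ==> x == 2*z - 9)
Answer: WP = (4*z <= 1 ==> ((4*z <= 1 ==> ((4*z <= 1 ==> ((!(4*z <= 1)) && x == 2*z - 9)) && ((!(4*z <= 1)) ==> x == 2*z - 9))) && ((!(4*z <= 1)) ==> x == 2*z - 9))) && ((!(4*z <= 1)) ==> x == 2*z - 9)


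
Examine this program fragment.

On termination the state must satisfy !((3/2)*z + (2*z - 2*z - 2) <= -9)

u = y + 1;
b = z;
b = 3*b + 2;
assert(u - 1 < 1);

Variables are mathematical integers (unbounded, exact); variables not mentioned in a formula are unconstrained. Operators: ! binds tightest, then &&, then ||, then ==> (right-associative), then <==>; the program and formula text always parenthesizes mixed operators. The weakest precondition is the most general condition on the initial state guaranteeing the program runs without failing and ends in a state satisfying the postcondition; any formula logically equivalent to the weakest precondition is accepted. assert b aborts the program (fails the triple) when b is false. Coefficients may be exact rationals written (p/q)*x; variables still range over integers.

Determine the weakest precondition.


Working backward. After the program, the postcondition !((3/2)*z + (2*z - 2*z - 2) <= -9) must hold; in canonical form it is !((3/2)*z <= -7).
Before assert u - 1 < 1: u < 2 && (!((3/2)*z <= -7))
Before b := 3*b + 2: u < 2 && (!((3/2)*z <= -7))
Before b := z: u < 2 && (!((3/2)*z <= -7))
Before u := y + 1: y < 1 && (!((3/2)*z <= -7))
Answer: WP = y < 1 && (!((3/2)*z <= -7))


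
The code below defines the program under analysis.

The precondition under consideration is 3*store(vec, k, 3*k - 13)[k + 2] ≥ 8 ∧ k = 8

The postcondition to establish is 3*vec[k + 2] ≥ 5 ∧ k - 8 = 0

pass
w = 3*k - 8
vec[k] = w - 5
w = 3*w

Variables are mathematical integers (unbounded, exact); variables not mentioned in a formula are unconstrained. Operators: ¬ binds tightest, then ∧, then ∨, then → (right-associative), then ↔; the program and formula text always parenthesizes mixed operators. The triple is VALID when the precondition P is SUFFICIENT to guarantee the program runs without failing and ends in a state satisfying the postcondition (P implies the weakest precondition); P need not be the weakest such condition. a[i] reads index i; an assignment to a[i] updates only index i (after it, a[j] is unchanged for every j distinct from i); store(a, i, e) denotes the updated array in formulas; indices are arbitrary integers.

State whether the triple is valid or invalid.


Working backward. After the program, the postcondition 3*vec[k + 2] ≥ 5 ∧ k - 8 = 0 must hold; in canonical form it is 3*vec[k + 2] ≥ 5 ∧ k = 8.
Before w := 3*w: 3*vec[k + 2] ≥ 5 ∧ k = 8
Before vec[k] := w - 5: 3*store(vec, k, w - 5)[k + 2] ≥ 5 ∧ k = 8
Before w := 3*k - 8: 3*store(vec, k, 3*k - 13)[k + 2] ≥ 5 ∧ k = 8
Before skip: 3*store(vec, k, 3*k - 13)[k + 2] ≥ 5 ∧ k = 8
The weakest precondition is 3*store(vec, k, 3*k - 13)[k + 2] ≥ 5 ∧ k = 8.
Check whether 3*store(vec, k, 3*k - 13)[k + 2] ≥ 8 ∧ k = 8 implies it.
Every state satisfying the precondition satisfies the weakest precondition: the implication holds.
Answer: valid


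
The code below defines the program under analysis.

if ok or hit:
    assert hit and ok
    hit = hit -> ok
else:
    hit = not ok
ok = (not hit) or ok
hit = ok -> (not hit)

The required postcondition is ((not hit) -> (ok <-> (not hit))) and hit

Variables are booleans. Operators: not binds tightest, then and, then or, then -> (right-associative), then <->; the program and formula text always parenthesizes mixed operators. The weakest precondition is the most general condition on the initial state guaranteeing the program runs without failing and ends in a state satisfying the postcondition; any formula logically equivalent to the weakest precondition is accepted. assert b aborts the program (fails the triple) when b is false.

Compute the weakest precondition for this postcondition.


Working backward. After the program, ((not hit) -> (ok <-> (not hit))) and hit must hold.
Before hit := ok -> (not hit): ((not (ok -> (not hit))) -> (ok <-> (not (ok -> (not hit))))) and (ok -> (not hit))
Before ok := (not hit) or ok: ((not (((not hit) or ok) -> (not hit))) -> (((not hit) or ok) <-> (not (((not hit) or ok) -> (not hit))))) and (((not hit) or ok) -> (not hit))
Then branch requires hit and ok and ((not (((not (hit -> ok)) or ok) -> (not (hit -> ok)))) -> (((not (hit -> ok)) or ok) <-> (not (((not (hit -> ok)) or ok) -> (not (hit -> ok)))))) and (((not (hit -> ok)) or ok) -> (not (hit -> ok))); else branch requires true.
Before the if: (ok or hit) -> (hit and ok and ((not (((not (hit -> ok)) or ok) -> (not (hit -> ok)))) -> (((not (hit -> ok)) or ok) <-> (not (((not (hit -> ok)) or ok) -> (not (hit -> ok)))))) and (((not (hit -> ok)) or ok) -> (not (hit -> ok))))
Answer: WP = (ok or hit) -> (hit and ok and ((not (((not (hit -> ok)) or ok) -> (not (hit -> ok)))) -> (((not (hit -> ok)) or ok) <-> (not (((not (hit -> ok)) or ok) -> (not (hit -> ok)))))) and (((not (hit -> ok)) or ok) -> (not (hit -> ok))))


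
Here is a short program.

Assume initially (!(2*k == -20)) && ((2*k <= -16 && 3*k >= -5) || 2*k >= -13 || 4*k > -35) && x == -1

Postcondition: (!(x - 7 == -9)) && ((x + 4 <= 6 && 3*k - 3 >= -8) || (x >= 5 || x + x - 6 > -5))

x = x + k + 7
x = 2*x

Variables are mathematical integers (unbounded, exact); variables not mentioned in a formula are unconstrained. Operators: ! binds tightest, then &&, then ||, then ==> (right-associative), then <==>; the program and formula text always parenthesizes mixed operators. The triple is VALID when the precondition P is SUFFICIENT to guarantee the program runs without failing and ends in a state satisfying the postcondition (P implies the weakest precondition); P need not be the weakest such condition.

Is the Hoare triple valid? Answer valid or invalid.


Working backward. After the program, the postcondition (!(x - 7 == -9)) && ((x + 4 <= 6 && 3*k - 3 >= -8) || (x >= 5 || x + x - 6 > -5)) must hold; in canonical form it is (!(x == -2)) && ((x <= 2 && 3*k >= -5) || x >= 5 || 2*x > 1).
Before x := 2*x: (!(2*x == -2)) && ((2*x <= 2 && 3*k >= -5) || 2*x >= 5 || 4*x > 1)
Before x := x + k + 7: (!(2*k + 2*x == -16)) && ((2*k + 2*x <= -12 && 3*k >= -5) || 2*k + 2*x >= -9 || 4*k + 4*x > -27)
The weakest precondition is (!(2*k + 2*x == -16)) && ((2*k + 2*x <= -12 && 3*k >= -5) || 2*k + 2*x >= -9 || 4*k + 4*x > -27).
Check whether (!(2*k == -20)) && ((2*k <= -16 && 3*k >= -5) || 2*k >= -13 || 4*k > -35) && x == -1 implies it.
Countermodel: at the initial state k = -6, x = -1, the precondition holds but the weakest precondition fails.
Answer: invalid


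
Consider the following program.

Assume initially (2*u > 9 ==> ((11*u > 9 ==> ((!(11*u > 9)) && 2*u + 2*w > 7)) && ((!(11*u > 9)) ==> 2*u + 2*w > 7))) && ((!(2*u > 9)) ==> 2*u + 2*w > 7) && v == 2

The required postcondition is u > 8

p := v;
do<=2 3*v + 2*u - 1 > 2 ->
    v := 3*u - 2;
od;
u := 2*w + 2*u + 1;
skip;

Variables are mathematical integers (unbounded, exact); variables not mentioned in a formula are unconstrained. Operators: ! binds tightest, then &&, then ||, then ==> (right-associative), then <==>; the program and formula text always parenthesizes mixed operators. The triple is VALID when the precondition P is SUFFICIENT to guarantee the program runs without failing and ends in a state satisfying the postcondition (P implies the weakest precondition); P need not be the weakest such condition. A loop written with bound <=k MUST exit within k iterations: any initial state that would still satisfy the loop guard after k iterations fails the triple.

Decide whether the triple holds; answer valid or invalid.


Working backward. After the program, u > 8 must hold.
Before skip: u > 8
Before u := 2*w + 2*u + 1: 2*u + 2*w > 7
Before the loop (bound <=2), unroll the exhaustion recursion (WP_0 = exit-now case; WP_j = one more guarded iteration, up to j = 2):
  WP_0: (!(2*u + 3*v > 3)) && 2*u + 2*w > 7
  WP_1: (2*u + 3*v > 3 ==> ((!(11*u > 9)) && 2*u + 2*w > 7)) && ((!(2*u + 3*v > 3)) ==> 2*u + 2*w > 7)
  WP_2: (2*u + 3*v > 3 ==> ((11*u > 9 ==> ((!(11*u > 9)) && 2*u + 2*w > 7)) && ((!(11*u > 9)) ==> 2*u + 2*w > 7))) && ((!(2*u + 3*v > 3)) ==> 2*u + 2*w > 7)
So before the loop: (2*u + 3*v > 3 ==> ((11*u > 9 ==> ((!(11*u > 9)) && 2*u + 2*w > 7)) && ((!(11*u > 9)) ==> 2*u + 2*w > 7))) && ((!(2*u + 3*v > 3)) ==> 2*u + 2*w > 7)
Before p := v: (2*u + 3*v > 3 ==> ((11*u > 9 ==> ((!(11*u > 9)) && 2*u + 2*w > 7)) && ((!(11*u > 9)) ==> 2*u + 2*w > 7))) && ((!(2*u + 3*v > 3)) ==> 2*u + 2*w > 7)
The weakest precondition is (2*u + 3*v > 3 ==> ((11*u > 9 ==> ((!(11*u > 9)) && 2*u + 2*w > 7)) && ((!(11*u > 9)) ==> 2*u + 2*w > 7))) && ((!(2*u + 3*v > 3)) ==> 2*u + 2*w > 7).
Check whether (2*u > 9 ==> ((11*u > 9 ==> ((!(11*u > 9)) && 2*u + 2*w > 7)) && ((!(11*u > 9)) ==> 2*u + 2*w > 7))) && ((!(2*u > 9)) ==> 2*u + 2*w > 7) && v == 2 implies it.
Countermodel: at the initial state u = 1, v = 2, w = 3, the precondition holds but the weakest precondition fails.
Answer: invalid


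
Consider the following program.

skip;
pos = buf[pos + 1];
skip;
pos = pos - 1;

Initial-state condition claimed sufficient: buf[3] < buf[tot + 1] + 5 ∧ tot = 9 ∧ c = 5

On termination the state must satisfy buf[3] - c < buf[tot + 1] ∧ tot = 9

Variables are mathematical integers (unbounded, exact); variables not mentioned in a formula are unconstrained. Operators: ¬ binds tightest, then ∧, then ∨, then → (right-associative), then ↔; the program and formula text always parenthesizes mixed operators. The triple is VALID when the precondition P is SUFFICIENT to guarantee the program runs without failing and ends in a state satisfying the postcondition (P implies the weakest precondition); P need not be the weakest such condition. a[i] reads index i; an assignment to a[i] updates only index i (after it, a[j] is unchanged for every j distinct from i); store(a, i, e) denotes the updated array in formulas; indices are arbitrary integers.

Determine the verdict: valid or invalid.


Working backward. After the program, the postcondition buf[3] - c < buf[tot + 1] ∧ tot = 9 must hold; in canonical form it is buf[3] < buf[tot + 1] + c ∧ tot = 9.
Before pos := pos - 1: buf[3] < buf[tot + 1] + c ∧ tot = 9
Before skip: buf[3] < buf[tot + 1] + c ∧ tot = 9
Before pos := buf[pos + 1]: buf[3] < buf[tot + 1] + c ∧ tot = 9
Before skip: buf[3] < buf[tot + 1] + c ∧ tot = 9
The weakest precondition is buf[3] < buf[tot + 1] + c ∧ tot = 9.
Check whether buf[3] < buf[tot + 1] + 5 ∧ tot = 9 ∧ c = 5 implies it.
Every state satisfying the precondition satisfies the weakest precondition: the implication holds.
Answer: valid
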